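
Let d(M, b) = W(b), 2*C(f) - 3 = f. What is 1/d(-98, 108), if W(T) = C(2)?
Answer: ⅖ ≈ 0.40000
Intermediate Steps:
C(f) = 3/2 + f/2
W(T) = 5/2 (W(T) = 3/2 + (½)*2 = 3/2 + 1 = 5/2)
d(M, b) = 5/2
1/d(-98, 108) = 1/(5/2) = ⅖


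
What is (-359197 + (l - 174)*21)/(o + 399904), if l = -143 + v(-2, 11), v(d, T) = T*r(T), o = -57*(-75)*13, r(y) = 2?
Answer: -365392/455479 ≈ -0.80221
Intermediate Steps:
o = 55575 (o = 4275*13 = 55575)
v(d, T) = 2*T (v(d, T) = T*2 = 2*T)
l = -121 (l = -143 + 2*11 = -143 + 22 = -121)
(-359197 + (l - 174)*21)/(o + 399904) = (-359197 + (-121 - 174)*21)/(55575 + 399904) = (-359197 - 295*21)/455479 = (-359197 - 6195)*(1/455479) = -365392*1/455479 = -365392/455479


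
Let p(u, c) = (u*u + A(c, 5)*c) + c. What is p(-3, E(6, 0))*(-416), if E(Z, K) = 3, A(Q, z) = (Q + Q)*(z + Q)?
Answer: -64896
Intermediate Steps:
A(Q, z) = 2*Q*(Q + z) (A(Q, z) = (2*Q)*(Q + z) = 2*Q*(Q + z))
p(u, c) = c + u² + 2*c²*(5 + c) (p(u, c) = (u*u + (2*c*(c + 5))*c) + c = (u² + (2*c*(5 + c))*c) + c = (u² + 2*c²*(5 + c)) + c = c + u² + 2*c²*(5 + c))
p(-3, E(6, 0))*(-416) = (3 + (-3)² + 2*3²*(5 + 3))*(-416) = (3 + 9 + 2*9*8)*(-416) = (3 + 9 + 144)*(-416) = 156*(-416) = -64896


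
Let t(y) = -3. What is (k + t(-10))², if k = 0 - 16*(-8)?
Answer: 15625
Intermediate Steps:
k = 128 (k = 0 + 128 = 128)
(k + t(-10))² = (128 - 3)² = 125² = 15625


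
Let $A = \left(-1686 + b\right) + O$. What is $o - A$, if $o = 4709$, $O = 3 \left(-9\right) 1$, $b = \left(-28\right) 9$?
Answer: $6674$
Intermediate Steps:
$b = -252$
$O = -27$ ($O = \left(-27\right) 1 = -27$)
$A = -1965$ ($A = \left(-1686 - 252\right) - 27 = -1938 - 27 = -1965$)
$o - A = 4709 - -1965 = 4709 + 1965 = 6674$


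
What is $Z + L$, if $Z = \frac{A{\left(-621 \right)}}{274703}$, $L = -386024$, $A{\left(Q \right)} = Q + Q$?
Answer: $- \frac{106041952114}{274703} \approx -3.8602 \cdot 10^{5}$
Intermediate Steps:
$A{\left(Q \right)} = 2 Q$
$Z = - \frac{1242}{274703}$ ($Z = \frac{2 \left(-621\right)}{274703} = \left(-1242\right) \frac{1}{274703} = - \frac{1242}{274703} \approx -0.0045212$)
$Z + L = - \frac{1242}{274703} - 386024 = - \frac{106041952114}{274703}$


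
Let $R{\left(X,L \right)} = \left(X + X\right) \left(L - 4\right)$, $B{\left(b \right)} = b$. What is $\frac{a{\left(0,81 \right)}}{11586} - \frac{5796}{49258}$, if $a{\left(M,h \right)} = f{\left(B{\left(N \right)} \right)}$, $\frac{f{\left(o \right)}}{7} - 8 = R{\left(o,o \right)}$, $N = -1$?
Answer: $- \frac{5078829}{47558599} \approx -0.10679$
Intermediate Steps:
$R{\left(X,L \right)} = 2 X \left(-4 + L\right)$
$f{\left(o \right)} = 56 + 14 o \left(-4 + o\right)$ ($f{\left(o \right)} = 56 + 7 \cdot 2 o \left(-4 + o\right) = 56 + 14 o \left(-4 + o\right)$)
$a{\left(M,h \right)} = 126$ ($a{\left(M,h \right)} = 56 + 14 \left(-1\right) \left(-4 - 1\right) = 56 + 14 \left(-1\right) \left(-5\right) = 56 + 70 = 126$)
$\frac{a{\left(0,81 \right)}}{11586} - \frac{5796}{49258} = \frac{126}{11586} - \frac{5796}{49258} = 126 \cdot \frac{1}{11586} - \frac{2898}{24629} = \frac{21}{1931} - \frac{2898}{24629} = - \frac{5078829}{47558599}$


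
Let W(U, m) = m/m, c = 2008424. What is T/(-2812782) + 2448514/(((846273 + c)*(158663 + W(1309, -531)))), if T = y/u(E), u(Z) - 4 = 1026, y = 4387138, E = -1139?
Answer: -11785751208205673/7810924405187416260 ≈ -0.0015089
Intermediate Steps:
u(Z) = 1030 (u(Z) = 4 + 1026 = 1030)
W(U, m) = 1
T = 2193569/515 (T = 4387138/1030 = 4387138*(1/1030) = 2193569/515 ≈ 4259.4)
T/(-2812782) + 2448514/(((846273 + c)*(158663 + W(1309, -531)))) = (2193569/515)/(-2812782) + 2448514/(((846273 + 2008424)*(158663 + 1))) = (2193569/515)*(-1/2812782) + 2448514/((2854697*158664)) = -313367/206940390 + 2448514/452937644808 = -313367/206940390 + 2448514*(1/452937644808) = -313367/206940390 + 1224257/226468822404 = -11785751208205673/7810924405187416260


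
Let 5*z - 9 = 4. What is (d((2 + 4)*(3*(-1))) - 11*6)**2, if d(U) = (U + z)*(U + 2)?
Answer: 813604/25 ≈ 32544.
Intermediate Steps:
z = 13/5 (z = 9/5 + (1/5)*4 = 9/5 + 4/5 = 13/5 ≈ 2.6000)
d(U) = (2 + U)*(13/5 + U) (d(U) = (U + 13/5)*(U + 2) = (13/5 + U)*(2 + U) = (2 + U)*(13/5 + U))
(d((2 + 4)*(3*(-1))) - 11*6)**2 = ((26/5 + ((2 + 4)*(3*(-1)))**2 + 23*((2 + 4)*(3*(-1)))/5) - 11*6)**2 = ((26/5 + (6*(-3))**2 + 23*(6*(-3))/5) - 66)**2 = ((26/5 + (-18)**2 + (23/5)*(-18)) - 66)**2 = ((26/5 + 324 - 414/5) - 66)**2 = (1232/5 - 66)**2 = (902/5)**2 = 813604/25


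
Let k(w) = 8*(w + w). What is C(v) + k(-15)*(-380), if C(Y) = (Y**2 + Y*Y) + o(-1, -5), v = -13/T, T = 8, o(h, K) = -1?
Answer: 2918537/32 ≈ 91204.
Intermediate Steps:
k(w) = 16*w (k(w) = 8*(2*w) = 16*w)
v = -13/8 ≈ -1.6250
C(Y) = -1 + 2*Y**2 (C(Y) = (Y**2 + Y*Y) - 1 = (Y**2 + Y**2) - 1 = 2*Y**2 - 1 = -1 + 2*Y**2)
C(v) + k(-15)*(-380) = (-1 + 2*(-13/8)**2) + (16*(-15))*(-380) = (-1 + 2*(169/64)) - 240*(-380) = (-1 + 169/32) + 91200 = 137/32 + 91200 = 2918537/32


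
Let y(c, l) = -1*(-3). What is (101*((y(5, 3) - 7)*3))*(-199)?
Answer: 241188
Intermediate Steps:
y(c, l) = 3
(101*((y(5, 3) - 7)*3))*(-199) = (101*((3 - 7)*3))*(-199) = (101*(-4*3))*(-199) = (101*(-12))*(-199) = -1212*(-199) = 241188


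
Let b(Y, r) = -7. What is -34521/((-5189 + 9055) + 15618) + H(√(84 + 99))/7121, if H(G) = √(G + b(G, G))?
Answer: -34521/19484 + √(-7 + √183)/7121 ≈ -1.7714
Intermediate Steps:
H(G) = √(-7 + G) (H(G) = √(G - 7) = √(-7 + G))
-34521/((-5189 + 9055) + 15618) + H(√(84 + 99))/7121 = -34521/((-5189 + 9055) + 15618) + √(-7 + √(84 + 99))/7121 = -34521/(3866 + 15618) + √(-7 + √183)*(1/7121) = -34521/19484 + √(-7 + √183)/7121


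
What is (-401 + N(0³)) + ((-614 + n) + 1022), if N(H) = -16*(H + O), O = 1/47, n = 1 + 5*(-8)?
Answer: -1520/47 ≈ -32.340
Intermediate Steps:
n = -39 (n = 1 - 40 = -39)
O = 1/47 ≈ 0.021277
N(H) = -16/47 - 16*H (N(H) = -16*(H + 1/47) = -16*(1/47 + H) = -16/47 - 16*H)
(-401 + N(0³)) + ((-614 + n) + 1022) = (-401 + (-16/47 - 16*0³)) + ((-614 - 39) + 1022) = (-401 + (-16/47 - 16*0)) + (-653 + 1022) = (-401 + (-16/47 + 0)) + 369 = (-401 - 16/47) + 369 = -18863/47 + 369 = -1520/47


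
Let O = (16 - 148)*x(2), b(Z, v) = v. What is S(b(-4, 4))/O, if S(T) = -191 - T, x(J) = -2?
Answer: -65/88 ≈ -0.73864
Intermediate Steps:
O = 264 (O = (16 - 148)*(-2) = -132*(-2) = 264)
S(b(-4, 4))/O = (-191 - 1*4)/264 = (-191 - 4)*(1/264) = -195*1/264 = -65/88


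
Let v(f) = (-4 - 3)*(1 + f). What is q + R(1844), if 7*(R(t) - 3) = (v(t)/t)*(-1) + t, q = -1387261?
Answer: -17903313013/12908 ≈ -1.3870e+6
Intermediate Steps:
v(f) = -7 - 7*f (v(f) = -7*(1 + f) = -7 - 7*f)
R(t) = 3 + t/7 - (-7 - 7*t)/(7*t) (R(t) = 3 + (((-7 - 7*t)/t)*(-1) + t)/7 = 3 + (-(-7 - 7*t)/t + t)/7 = 3 + (t - (-7 - 7*t)/t)/7 = 3 + (t/7 - (-7 - 7*t)/(7*t)) = 3 + t/7 - (-7 - 7*t)/(7*t))
q + R(1844) = -1387261 + (4 + 1/1844 + (⅐)*1844) = -1387261 + (4 + 1/1844 + 1844/7) = -1387261 + 3451975/12908 = -17903313013/12908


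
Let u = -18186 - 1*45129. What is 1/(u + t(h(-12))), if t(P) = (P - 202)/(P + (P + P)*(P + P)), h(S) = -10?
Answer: -195/12346531 ≈ -1.5794e-5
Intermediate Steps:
u = -63315 (u = -18186 - 45129 = -63315)
t(P) = (-202 + P)/(P + 4*P²) (t(P) = (-202 + P)/(P + (2*P)*(2*P)) = (-202 + P)/(P + 4*P²))
1/(u + t(h(-12))) = 1/(-63315 + (-202 - 10)/((-10)*(1 + 4*(-10)))) = 1/(-63315 - ⅒*(-212)/(1 - 40)) = 1/(-63315 - ⅒*(-212)/(-39)) = 1/(-63315 - ⅒*(-1/39)*(-212)) = 1/(-63315 - 106/195) = 1/(-12346531/195) = -195/12346531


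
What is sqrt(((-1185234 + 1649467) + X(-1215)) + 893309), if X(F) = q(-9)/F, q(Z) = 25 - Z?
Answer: 2*sqrt(6185300610)/135 ≈ 1165.1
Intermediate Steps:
X(F) = 34/F (X(F) = (25 - 1*(-9))/F = (25 + 9)/F = 34/F)
sqrt(((-1185234 + 1649467) + X(-1215)) + 893309) = sqrt(((-1185234 + 1649467) + 34/(-1215)) + 893309) = sqrt((464233 + 34*(-1/1215)) + 893309) = sqrt((464233 - 34/1215) + 893309) = sqrt(564043061/1215 + 893309) = sqrt(1649413496/1215) = 2*sqrt(6185300610)/135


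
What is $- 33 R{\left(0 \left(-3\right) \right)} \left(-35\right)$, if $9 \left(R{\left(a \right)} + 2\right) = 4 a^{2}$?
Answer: $-2310$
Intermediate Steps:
$R{\left(a \right)} = -2 + \frac{4 a^{2}}{9}$
$- 33 R{\left(0 \left(-3\right) \right)} \left(-35\right) = - 33 \left(-2 + \frac{4 \left(0 \left(-3\right)\right)^{2}}{9}\right) \left(-35\right) = - 33 \left(-2 + \frac{4 \cdot 0^{2}}{9}\right) \left(-35\right) = - 33 \left(-2 + \frac{4}{9} \cdot 0\right) \left(-35\right) = - 33 \left(-2 + 0\right) \left(-35\right) = \left(-33\right) \left(-2\right) \left(-35\right) = 66 \left(-35\right) = -2310$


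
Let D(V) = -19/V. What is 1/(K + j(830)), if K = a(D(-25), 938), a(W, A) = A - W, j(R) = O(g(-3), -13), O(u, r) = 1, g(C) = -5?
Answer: 25/23456 ≈ 0.0010658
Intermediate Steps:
j(R) = 1
K = 23431/25 (K = 938 - (-19)/(-25) = 938 - (-19)*(-1)/25 = 938 - 1*19/25 = 938 - 19/25 = 23431/25 ≈ 937.24)
1/(K + j(830)) = 1/(23431/25 + 1) = 1/(23456/25) = 25/23456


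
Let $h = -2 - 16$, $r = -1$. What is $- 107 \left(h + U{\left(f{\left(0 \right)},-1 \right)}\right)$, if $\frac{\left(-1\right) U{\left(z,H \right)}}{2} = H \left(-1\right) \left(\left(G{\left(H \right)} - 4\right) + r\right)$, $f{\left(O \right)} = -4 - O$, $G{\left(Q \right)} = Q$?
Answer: $642$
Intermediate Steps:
$h = -18$ ($h = -2 - 16 = -18$)
$U{\left(z,H \right)} = 2 H \left(-5 + H\right)$ ($U{\left(z,H \right)} = - 2 H \left(-1\right) \left(\left(H - 4\right) - 1\right) = - 2 - H \left(\left(-4 + H\right) - 1\right) = - 2 - H \left(-5 + H\right) = - 2 \left(- H \left(-5 + H\right)\right) = 2 H \left(-5 + H\right)$)
$- 107 \left(h + U{\left(f{\left(0 \right)},-1 \right)}\right) = - 107 \left(-18 + 2 \left(-1\right) \left(-5 - 1\right)\right) = - 107 \left(-18 + 2 \left(-1\right) \left(-6\right)\right) = - 107 \left(-18 + 12\right) = \left(-107\right) \left(-6\right) = 642$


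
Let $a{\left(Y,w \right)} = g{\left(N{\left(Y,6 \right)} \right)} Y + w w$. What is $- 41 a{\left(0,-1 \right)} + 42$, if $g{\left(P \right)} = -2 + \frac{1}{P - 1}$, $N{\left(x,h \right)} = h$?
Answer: $1$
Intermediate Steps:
$g{\left(P \right)} = -2 + \frac{1}{-1 + P}$
$a{\left(Y,w \right)} = w^{2} - \frac{9 Y}{5}$ ($a{\left(Y,w \right)} = \frac{3 - 12}{-1 + 6} Y + w w = \frac{3 - 12}{5} Y + w^{2} = \frac{1}{5} \left(-9\right) Y + w^{2} = - \frac{9 Y}{5} + w^{2} = w^{2} - \frac{9 Y}{5}$)
$- 41 a{\left(0,-1 \right)} + 42 = - 41 \left(\left(-1\right)^{2} - 0\right) + 42 = - 41 \left(1 + 0\right) + 42 = \left(-41\right) 1 + 42 = -41 + 42 = 1$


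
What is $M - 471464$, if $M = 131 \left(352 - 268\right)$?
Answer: $-460460$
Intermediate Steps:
$M = 11004$ ($M = 131 \cdot 84 = 11004$)
$M - 471464 = 11004 - 471464 = -460460$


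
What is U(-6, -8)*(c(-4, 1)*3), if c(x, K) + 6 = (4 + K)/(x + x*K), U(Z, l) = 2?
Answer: -159/4 ≈ -39.750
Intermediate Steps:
c(x, K) = -6 + (4 + K)/(x + K*x) (c(x, K) = -6 + (4 + K)/(x + x*K) = -6 + (4 + K)/(x + K*x))
U(-6, -8)*(c(-4, 1)*3) = 2*(((4 + 1 - 6*(-4) - 6*1*(-4))/((-4)*(1 + 1)))*3) = 2*(-¼*(4 + 1 + 24 + 24)/2*3) = 2*(-¼*½*53*3) = 2*(-53/8*3) = 2*(-159/8) = -159/4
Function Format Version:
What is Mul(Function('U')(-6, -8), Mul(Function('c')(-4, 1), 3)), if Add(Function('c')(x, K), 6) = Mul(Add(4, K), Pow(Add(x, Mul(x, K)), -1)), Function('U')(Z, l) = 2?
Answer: Rational(-159, 4) ≈ -39.750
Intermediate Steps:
Function('c')(x, K) = Add(-6, Mul(Pow(Add(x, Mul(K, x)), -1), Add(4, K))) (Function('c')(x, K) = Add(-6, Mul(Add(4, K), Pow(Add(x, Mul(x, K)), -1))) = Add(-6, Mul(Add(4, K), Pow(Add(x, Mul(K, x)), -1))) = Add(-6, Mul(Pow(Add(x, Mul(K, x)), -1), Add(4, K))))
Mul(Function('U')(-6, -8), Mul(Function('c')(-4, 1), 3)) = Mul(2, Mul(Mul(Pow(-4, -1), Pow(Add(1, 1), -1), Add(4, 1, Mul(-6, -4), Mul(-6, 1, -4))), 3)) = Mul(2, Mul(Mul(Rational(-1, 4), Pow(2, -1), Add(4, 1, 24, 24)), 3)) = Mul(2, Mul(Mul(Rational(-1, 4), Rational(1, 2), 53), 3)) = Mul(2, Mul(Rational(-53, 8), 3)) = Mul(2, Rational(-159, 8)) = Rational(-159, 4)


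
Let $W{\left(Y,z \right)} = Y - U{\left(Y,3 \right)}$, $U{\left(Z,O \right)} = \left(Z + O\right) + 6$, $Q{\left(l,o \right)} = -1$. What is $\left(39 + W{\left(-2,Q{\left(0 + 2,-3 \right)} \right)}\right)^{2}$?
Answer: $900$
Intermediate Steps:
$U{\left(Z,O \right)} = 6 + O + Z$ ($U{\left(Z,O \right)} = \left(O + Z\right) + 6 = 6 + O + Z$)
$W{\left(Y,z \right)} = -9$ ($W{\left(Y,z \right)} = Y - \left(6 + 3 + Y\right) = Y - \left(9 + Y\right) = -9$)
$\left(39 + W{\left(-2,Q{\left(0 + 2,-3 \right)} \right)}\right)^{2} = \left(39 - 9\right)^{2} = 30^{2} = 900$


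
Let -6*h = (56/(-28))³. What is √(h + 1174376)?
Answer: 2*√2642349/3 ≈ 1083.7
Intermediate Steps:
h = 4/3 (h = -(56/(-28))³/6 = -(56*(-1/28))³/6 = -⅙*(-2)³ = -⅙*(-8) = 4/3 ≈ 1.3333)
√(h + 1174376) = √(4/3 + 1174376) = √(3523132/3) = 2*√2642349/3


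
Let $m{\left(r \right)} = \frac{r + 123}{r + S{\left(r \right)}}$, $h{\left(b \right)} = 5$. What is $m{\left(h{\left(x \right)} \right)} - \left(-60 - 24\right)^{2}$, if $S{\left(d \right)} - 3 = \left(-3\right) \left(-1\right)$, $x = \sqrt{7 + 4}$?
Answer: $- \frac{77488}{11} \approx -7044.4$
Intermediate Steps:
$x = \sqrt{11} \approx 3.3166$
$S{\left(d \right)} = 6$ ($S{\left(d \right)} = 3 - -3 = 3 + 3 = 6$)
$m{\left(r \right)} = \frac{123 + r}{6 + r}$ ($m{\left(r \right)} = \frac{r + 123}{r + 6} = \frac{123 + r}{6 + r}$)
$m{\left(h{\left(x \right)} \right)} - \left(-60 - 24\right)^{2} = \frac{123 + 5}{6 + 5} - \left(-60 - 24\right)^{2} = \frac{1}{11} \cdot 128 - \left(-84\right)^{2} = \frac{1}{11} \cdot 128 - 7056 = \frac{128}{11} - 7056 = - \frac{77488}{11}$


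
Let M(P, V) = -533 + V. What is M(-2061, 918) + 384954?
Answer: 385339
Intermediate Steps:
M(-2061, 918) + 384954 = (-533 + 918) + 384954 = 385 + 384954 = 385339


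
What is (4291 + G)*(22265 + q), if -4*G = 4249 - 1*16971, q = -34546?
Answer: -183514983/2 ≈ -9.1757e+7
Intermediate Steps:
G = 6361/2 (G = -(4249 - 1*16971)/4 = -(4249 - 16971)/4 = -¼*(-12722) = 6361/2 ≈ 3180.5)
(4291 + G)*(22265 + q) = (4291 + 6361/2)*(22265 - 34546) = (14943/2)*(-12281) = -183514983/2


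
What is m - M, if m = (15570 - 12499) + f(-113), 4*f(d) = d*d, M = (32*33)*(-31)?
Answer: 155997/4 ≈ 38999.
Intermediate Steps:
M = -32736 (M = 1056*(-31) = -32736)
f(d) = d²/4 (f(d) = (d*d)/4 = d²/4)
m = 25053/4 (m = (15570 - 12499) + (¼)*(-113)² = 3071 + (¼)*12769 = 3071 + 12769/4 = 25053/4 ≈ 6263.3)
m - M = 25053/4 - 1*(-32736) = 25053/4 + 32736 = 155997/4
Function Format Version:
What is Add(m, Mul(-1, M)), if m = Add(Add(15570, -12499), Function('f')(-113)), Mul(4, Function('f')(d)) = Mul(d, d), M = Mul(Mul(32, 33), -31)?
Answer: Rational(155997, 4) ≈ 38999.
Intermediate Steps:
M = -32736 (M = Mul(1056, -31) = -32736)
Function('f')(d) = Mul(Rational(1, 4), Pow(d, 2)) (Function('f')(d) = Mul(Rational(1, 4), Mul(d, d)) = Mul(Rational(1, 4), Pow(d, 2)))
m = Rational(25053, 4) (m = Add(Add(15570, -12499), Mul(Rational(1, 4), Pow(-113, 2))) = Add(3071, Mul(Rational(1, 4), 12769)) = Add(3071, Rational(12769, 4)) = Rational(25053, 4) ≈ 6263.3)
Add(m, Mul(-1, M)) = Add(Rational(25053, 4), Mul(-1, -32736)) = Add(Rational(25053, 4), 32736) = Rational(155997, 4)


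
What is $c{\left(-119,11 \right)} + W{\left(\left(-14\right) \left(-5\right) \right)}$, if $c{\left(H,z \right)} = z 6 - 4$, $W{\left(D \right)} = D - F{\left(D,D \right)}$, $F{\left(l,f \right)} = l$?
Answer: $62$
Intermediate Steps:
$W{\left(D \right)} = 0$ ($W{\left(D \right)} = D - D = 0$)
$c{\left(H,z \right)} = -4 + 6 z$ ($c{\left(H,z \right)} = 6 z - 4 = -4 + 6 z$)
$c{\left(-119,11 \right)} + W{\left(\left(-14\right) \left(-5\right) \right)} = \left(-4 + 6 \cdot 11\right) + 0 = \left(-4 + 66\right) + 0 = 62 + 0 = 62$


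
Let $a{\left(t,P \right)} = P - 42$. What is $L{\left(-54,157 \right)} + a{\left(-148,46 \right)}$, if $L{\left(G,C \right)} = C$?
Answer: $161$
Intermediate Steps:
$a{\left(t,P \right)} = -42 + P$
$L{\left(-54,157 \right)} + a{\left(-148,46 \right)} = 157 + \left(-42 + 46\right) = 157 + 4 = 161$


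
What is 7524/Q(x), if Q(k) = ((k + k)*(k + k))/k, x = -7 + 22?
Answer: 627/5 ≈ 125.40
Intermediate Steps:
x = 15
Q(k) = 4*k (Q(k) = ((2*k)*(2*k))/k = (4*k**2)/k = 4*k)
7524/Q(x) = 7524/((4*15)) = 7524/60 = 7524*(1/60) = 627/5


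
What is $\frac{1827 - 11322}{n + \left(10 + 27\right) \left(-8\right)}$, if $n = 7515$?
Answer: $- \frac{9495}{7219} \approx -1.3153$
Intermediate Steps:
$\frac{1827 - 11322}{n + \left(10 + 27\right) \left(-8\right)} = \frac{1827 - 11322}{7515 + \left(10 + 27\right) \left(-8\right)} = - \frac{9495}{7515 + 37 \left(-8\right)} = - \frac{9495}{7515 - 296} = - \frac{9495}{7219}$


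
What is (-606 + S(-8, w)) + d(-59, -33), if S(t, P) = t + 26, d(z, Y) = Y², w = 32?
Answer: 501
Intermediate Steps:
S(t, P) = 26 + t
(-606 + S(-8, w)) + d(-59, -33) = (-606 + (26 - 8)) + (-33)² = (-606 + 18) + 1089 = -588 + 1089 = 501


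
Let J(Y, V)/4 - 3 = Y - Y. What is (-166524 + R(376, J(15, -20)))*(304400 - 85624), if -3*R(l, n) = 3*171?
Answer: -36468865320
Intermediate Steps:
J(Y, V) = 12 (J(Y, V) = 12 + 4*(Y - Y) = 12 + 4*0 = 12 + 0 = 12)
R(l, n) = -171
(-166524 + R(376, J(15, -20)))*(304400 - 85624) = (-166524 - 171)*(304400 - 85624) = -166695*218776 = -36468865320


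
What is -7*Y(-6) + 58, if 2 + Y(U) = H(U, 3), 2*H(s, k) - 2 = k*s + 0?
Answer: 128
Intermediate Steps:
H(s, k) = 1 + k*s/2 (H(s, k) = 1 + (k*s + 0)/2 = 1 + (k*s)/2 = 1 + k*s/2)
Y(U) = -1 + 3*U/2 (Y(U) = -2 + (1 + (1/2)*3*U) = -2 + (1 + 3*U/2) = -1 + 3*U/2)
-7*Y(-6) + 58 = -7*(-1 + (3/2)*(-6)) + 58 = -7*(-1 - 9) + 58 = -7*(-10) + 58 = 70 + 58 = 128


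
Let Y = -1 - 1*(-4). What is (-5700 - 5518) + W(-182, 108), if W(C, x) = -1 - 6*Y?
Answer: -11237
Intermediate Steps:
Y = 3 (Y = -1 + 4 = 3)
W(C, x) = -19 (W(C, x) = -1 - 6*3 = -1 - 18 = -19)
(-5700 - 5518) + W(-182, 108) = (-5700 - 5518) - 19 = -11218 - 19 = -11237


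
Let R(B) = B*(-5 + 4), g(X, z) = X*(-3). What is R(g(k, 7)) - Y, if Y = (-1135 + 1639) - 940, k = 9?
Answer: 463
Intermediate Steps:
g(X, z) = -3*X
Y = -436 (Y = 504 - 940 = -436)
R(B) = -B (R(B) = B*(-1) = -B)
R(g(k, 7)) - Y = -(-3)*9 - 1*(-436) = -1*(-27) + 436 = 27 + 436 = 463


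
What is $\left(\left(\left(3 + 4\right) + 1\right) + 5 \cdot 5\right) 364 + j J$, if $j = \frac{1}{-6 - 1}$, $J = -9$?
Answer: $\frac{84093}{7} \approx 12013.0$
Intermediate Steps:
$j = - \frac{1}{7}$ ($j = \frac{1}{-6 + \left(-1 + 0\right)} = \frac{1}{-6 - 1} = \frac{1}{-7} = - \frac{1}{7} \approx -0.14286$)
$\left(\left(\left(3 + 4\right) + 1\right) + 5 \cdot 5\right) 364 + j J = \left(\left(\left(3 + 4\right) + 1\right) + 5 \cdot 5\right) 364 - - \frac{9}{7} = \left(\left(7 + 1\right) + 25\right) 364 + \frac{9}{7} = \left(8 + 25\right) 364 + \frac{9}{7} = 33 \cdot 364 + \frac{9}{7} = 12012 + \frac{9}{7} = \frac{84093}{7}$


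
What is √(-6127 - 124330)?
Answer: I*√130457 ≈ 361.19*I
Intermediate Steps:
√(-6127 - 124330) = √(-130457) = I*√130457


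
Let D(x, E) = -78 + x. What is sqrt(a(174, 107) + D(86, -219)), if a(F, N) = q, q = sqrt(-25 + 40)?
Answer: sqrt(8 + sqrt(15)) ≈ 3.4457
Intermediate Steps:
q = sqrt(15) ≈ 3.8730
a(F, N) = sqrt(15)
sqrt(a(174, 107) + D(86, -219)) = sqrt(sqrt(15) + (-78 + 86)) = sqrt(sqrt(15) + 8) = sqrt(8 + sqrt(15))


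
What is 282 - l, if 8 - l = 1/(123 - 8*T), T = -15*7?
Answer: 263863/963 ≈ 274.00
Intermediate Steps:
T = -105
l = 7703/963 (l = 8 - 1/(123 - 8*(-105)) = 8 - 1/(123 + 840) = 8 - 1/963 = 7703/963 ≈ 7.9990)
282 - l = 282 - 1*7703/963 = 282 - 7703/963 = 263863/963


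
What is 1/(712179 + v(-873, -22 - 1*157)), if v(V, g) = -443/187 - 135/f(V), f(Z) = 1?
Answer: 187/133151785 ≈ 1.4044e-6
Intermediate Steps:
v(V, g) = -25688/187 (v(V, g) = -443/187 - 135/1 = -443*1/187 - 135*1 = -443/187 - 135 = -25688/187)
1/(712179 + v(-873, -22 - 1*157)) = 1/(712179 - 25688/187) = 1/(133151785/187) = 187/133151785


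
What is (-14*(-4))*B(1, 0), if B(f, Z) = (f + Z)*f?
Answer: 56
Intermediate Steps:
B(f, Z) = f*(Z + f) (B(f, Z) = (Z + f)*f = f*(Z + f))
(-14*(-4))*B(1, 0) = (-14*(-4))*(1*(0 + 1)) = 56*(1*1) = 56*1 = 56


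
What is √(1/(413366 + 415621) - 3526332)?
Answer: I*√2423363924047193121/828987 ≈ 1877.9*I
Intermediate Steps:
√(1/(413366 + 415621) - 3526332) = √(1/828987 - 3526332) = √(-2923283385683/828987) = I*√2423363924047193121/828987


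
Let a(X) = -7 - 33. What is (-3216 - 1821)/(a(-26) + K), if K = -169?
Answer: 5037/209 ≈ 24.100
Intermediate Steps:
a(X) = -40
(-3216 - 1821)/(a(-26) + K) = (-3216 - 1821)/(-40 - 169) = -5037/(-209) = -5037*(-1/209) = 5037/209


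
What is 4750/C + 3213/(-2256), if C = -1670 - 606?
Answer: -1502399/427888 ≈ -3.5112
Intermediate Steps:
C = -2276
4750/C + 3213/(-2256) = 4750/(-2276) + 3213/(-2256) = 4750*(-1/2276) + 3213*(-1/2256) = -2375/1138 - 1071/752 = -1502399/427888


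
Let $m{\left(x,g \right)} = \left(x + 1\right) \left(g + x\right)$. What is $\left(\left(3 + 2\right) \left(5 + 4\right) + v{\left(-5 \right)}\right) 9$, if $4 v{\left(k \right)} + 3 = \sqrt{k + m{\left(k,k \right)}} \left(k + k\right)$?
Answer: $\frac{1593}{4} - \frac{45 \sqrt{35}}{2} \approx 265.14$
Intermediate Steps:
$m{\left(x,g \right)} = \left(1 + x\right) \left(g + x\right)$
$v{\left(k \right)} = - \frac{3}{4} + \frac{k \sqrt{2 k^{2} + 3 k}}{2}$ ($v{\left(k \right)} = - \frac{3}{4} + \frac{\sqrt{k + \left(k + k + k^{2} + k k\right)} \left(k + k\right)}{4} = - \frac{3}{4} + \frac{\sqrt{k + \left(k + k + k^{2} + k^{2}\right)} 2 k}{4} = - \frac{3}{4} + \frac{\sqrt{k + \left(2 k + 2 k^{2}\right)} 2 k}{4} = - \frac{3}{4} + \frac{\sqrt{2 k^{2} + 3 k} 2 k}{4} = - \frac{3}{4} + \frac{2 k \sqrt{2 k^{2} + 3 k}}{4} = - \frac{3}{4} + \frac{k \sqrt{2 k^{2} + 3 k}}{2}$)
$\left(\left(3 + 2\right) \left(5 + 4\right) + v{\left(-5 \right)}\right) 9 = \left(\left(3 + 2\right) \left(5 + 4\right) + \left(- \frac{3}{4} + \frac{1}{2} \left(-5\right) \sqrt{- 5 \left(3 + 2 \left(-5\right)\right)}\right)\right) 9 = \left(5 \cdot 9 + \left(- \frac{3}{4} + \frac{1}{2} \left(-5\right) \sqrt{- 5 \left(3 - 10\right)}\right)\right) 9 = \left(45 + \left(- \frac{3}{4} + \frac{1}{2} \left(-5\right) \sqrt{\left(-5\right) \left(-7\right)}\right)\right) 9 = \left(45 + \left(- \frac{3}{4} + \frac{1}{2} \left(-5\right) \sqrt{35}\right)\right) 9 = \left(45 - \left(\frac{3}{4} + \frac{5 \sqrt{35}}{2}\right)\right) 9 = \left(\frac{177}{4} - \frac{5 \sqrt{35}}{2}\right) 9 = \frac{1593}{4} - \frac{45 \sqrt{35}}{2}$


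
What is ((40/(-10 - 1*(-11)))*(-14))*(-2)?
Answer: 1120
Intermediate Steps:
((40/(-10 - 1*(-11)))*(-14))*(-2) = ((40/(-10 + 11))*(-14))*(-2) = ((40/1)*(-14))*(-2) = ((40*1)*(-14))*(-2) = (40*(-14))*(-2) = -560*(-2) = 1120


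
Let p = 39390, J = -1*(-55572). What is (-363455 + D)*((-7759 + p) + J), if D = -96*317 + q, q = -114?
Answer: -34358069203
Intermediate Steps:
J = 55572
D = -30546 (D = -96*317 - 114 = -30432 - 114 = -30546)
(-363455 + D)*((-7759 + p) + J) = (-363455 - 30546)*((-7759 + 39390) + 55572) = -394001*(31631 + 55572) = -394001*87203 = -34358069203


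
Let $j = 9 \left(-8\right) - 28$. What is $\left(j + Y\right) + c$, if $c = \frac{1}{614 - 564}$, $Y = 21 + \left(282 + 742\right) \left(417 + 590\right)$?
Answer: $\frac{51554451}{50} \approx 1.0311 \cdot 10^{6}$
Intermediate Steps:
$Y = 1031189$ ($Y = 21 + 1024 \cdot 1007 = 21 + 1031168 = 1031189$)
$j = -100$ ($j = -72 - 28 = -100$)
$c = \frac{1}{50} \approx 0.02$
$\left(j + Y\right) + c = \left(-100 + 1031189\right) + \frac{1}{50} = 1031089 + \frac{1}{50} = \frac{51554451}{50}$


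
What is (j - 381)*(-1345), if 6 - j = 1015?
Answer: 1869550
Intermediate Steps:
j = -1009 (j = 6 - 1*1015 = 6 - 1015 = -1009)
(j - 381)*(-1345) = (-1009 - 381)*(-1345) = -1390*(-1345) = 1869550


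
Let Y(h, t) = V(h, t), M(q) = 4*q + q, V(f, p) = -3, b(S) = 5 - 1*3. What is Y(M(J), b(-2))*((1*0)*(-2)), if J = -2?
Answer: 0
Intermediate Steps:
b(S) = 2 (b(S) = 5 - 3 = 2)
M(q) = 5*q
Y(h, t) = -3
Y(M(J), b(-2))*((1*0)*(-2)) = -3*1*0*(-2) = -0*(-2) = -3*0 = 0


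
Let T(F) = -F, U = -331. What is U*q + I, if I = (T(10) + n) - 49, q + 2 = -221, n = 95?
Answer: 73849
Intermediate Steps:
q = -223 (q = -2 - 221 = -223)
I = 36 (I = (-1*10 + 95) - 49 = (-10 + 95) - 49 = 85 - 49 = 36)
U*q + I = -331*(-223) + 36 = 73813 + 36 = 73849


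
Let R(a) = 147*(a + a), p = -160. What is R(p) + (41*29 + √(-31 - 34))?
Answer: -45851 + I*√65 ≈ -45851.0 + 8.0623*I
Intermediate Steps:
R(a) = 294*a (R(a) = 147*(2*a) = 294*a)
R(p) + (41*29 + √(-31 - 34)) = 294*(-160) + (41*29 + √(-31 - 34)) = -47040 + (1189 + √(-65)) = -47040 + (1189 + I*√65) = -45851 + I*√65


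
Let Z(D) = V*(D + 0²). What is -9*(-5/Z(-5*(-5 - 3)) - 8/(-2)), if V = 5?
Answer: -1431/40 ≈ -35.775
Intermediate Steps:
Z(D) = 5*D (Z(D) = 5*(D + 0²) = 5*(D + 0) = 5*D)
-9*(-5/Z(-5*(-5 - 3)) - 8/(-2)) = -9*(-5*(-1/(25*(-5 - 3))) - 8/(-2)) = -9*(-5/(5*(-5*(-8))) - 8*(-½)) = -9*(-5/(5*40) + 4) = -9*(-5/200 + 4) = -9*(-5*1/200 + 4) = -9*(-1/40 + 4) = -9*159/40 = -1431/40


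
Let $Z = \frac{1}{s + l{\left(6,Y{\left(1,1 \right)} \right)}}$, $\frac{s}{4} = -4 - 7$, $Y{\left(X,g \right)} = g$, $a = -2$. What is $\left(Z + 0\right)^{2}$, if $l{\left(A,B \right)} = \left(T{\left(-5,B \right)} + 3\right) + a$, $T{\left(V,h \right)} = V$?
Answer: $\frac{1}{2304} \approx 0.00043403$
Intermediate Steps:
$s = -44$ ($s = 4 \left(-4 - 7\right) = 4 \left(-11\right) = -44$)
$l{\left(A,B \right)} = -4$ ($l{\left(A,B \right)} = \left(-5 + 3\right) - 2 = -2 - 2 = -4$)
$Z = - \frac{1}{48}$ ($Z = \frac{1}{-44 - 4} = \frac{1}{-48} = - \frac{1}{48} \approx -0.020833$)
$\left(Z + 0\right)^{2} = \left(- \frac{1}{48} + 0\right)^{2} = \left(- \frac{1}{48}\right)^{2} = \frac{1}{2304}$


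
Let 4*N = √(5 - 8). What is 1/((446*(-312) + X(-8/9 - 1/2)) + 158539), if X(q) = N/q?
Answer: 48467500/939639422743 + 450*I*√3/939639422743 ≈ 5.1581e-5 + 8.2949e-10*I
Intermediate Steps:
N = I*√3/4 (N = √(5 - 8)/4 = √(-3)/4 = (I*√3)/4 = I*√3/4 ≈ 0.43301*I)
X(q) = I*√3/(4*q) (X(q) = (I*√3/4)/q = I*√3/(4*q))
1/((446*(-312) + X(-8/9 - 1/2)) + 158539) = 1/((446*(-312) + I*√3/(4*(-8/9 - 1/2))) + 158539) = 1/((-139152 + I*√3/(4*(-8*⅑ - 1*½))) + 158539) = 1/((-139152 + I*√3/(4*(-8/9 - ½))) + 158539) = 1/((-139152 + I*√3/(4*(-25/18))) + 158539) = 1/((-139152 + (¼)*I*√3*(-18/25)) + 158539) = 1/((-139152 - 9*I*√3/50) + 158539) = 1/(19387 - 9*I*√3/50)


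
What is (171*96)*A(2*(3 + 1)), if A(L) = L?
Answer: 131328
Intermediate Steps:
(171*96)*A(2*(3 + 1)) = (171*96)*(2*(3 + 1)) = 16416*(2*4) = 16416*8 = 131328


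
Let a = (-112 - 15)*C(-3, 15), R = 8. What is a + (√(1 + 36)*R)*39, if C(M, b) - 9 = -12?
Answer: 381 + 312*√37 ≈ 2278.8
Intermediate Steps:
C(M, b) = -3 (C(M, b) = 9 - 12 = -3)
a = 381 (a = (-112 - 15)*(-3) = -127*(-3) = 381)
a + (√(1 + 36)*R)*39 = 381 + (√(1 + 36)*8)*39 = 381 + (√37*8)*39 = 381 + (8*√37)*39 = 381 + 312*√37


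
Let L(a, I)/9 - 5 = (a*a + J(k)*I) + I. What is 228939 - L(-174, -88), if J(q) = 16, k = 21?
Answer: -30126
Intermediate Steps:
L(a, I) = 45 + 9*a² + 153*I (L(a, I) = 45 + 9*((a*a + 16*I) + I) = 45 + 9*((a² + 16*I) + I) = 45 + 9*(a² + 17*I) = 45 + (9*a² + 153*I) = 45 + 9*a² + 153*I)
228939 - L(-174, -88) = 228939 - (45 + 9*(-174)² + 153*(-88)) = 228939 - (45 + 9*30276 - 13464) = 228939 - (45 + 272484 - 13464) = 228939 - 1*259065 = 228939 - 259065 = -30126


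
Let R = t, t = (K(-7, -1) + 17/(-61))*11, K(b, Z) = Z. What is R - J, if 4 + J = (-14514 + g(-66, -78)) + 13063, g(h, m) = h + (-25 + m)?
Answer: 98206/61 ≈ 1609.9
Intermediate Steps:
g(h, m) = -25 + h + m
J = -1624 (J = -4 + ((-14514 + (-25 - 66 - 78)) + 13063) = -4 + ((-14514 - 169) + 13063) = -4 + (-14683 + 13063) = -4 - 1620 = -1624)
t = -858/61 (t = (-1 + 17/(-61))*11 = (-1 + 17*(-1/61))*11 = (-1 - 17/61)*11 = -78/61*11 = -858/61 ≈ -14.066)
R = -858/61 ≈ -14.066
R - J = -858/61 - 1*(-1624) = -858/61 + 1624 = 98206/61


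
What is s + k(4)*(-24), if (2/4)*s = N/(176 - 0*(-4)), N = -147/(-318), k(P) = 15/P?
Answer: -839471/9328 ≈ -89.995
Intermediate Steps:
N = 49/106 (N = -147*(-1/318) = 49/106 ≈ 0.46226)
s = 49/9328 (s = 2*(49/(106*(176 - 0*(-4)))) = 2*(49/(106*(176 - 1*0))) = 2*(49/(106*(176 + 0))) = 2*((49/106)/176) = 2*((49/106)*(1/176)) = 2*(49/18656) = 49/9328 ≈ 0.0052530)
s + k(4)*(-24) = 49/9328 + (15/4)*(-24) = 49/9328 - 90 = -839471/9328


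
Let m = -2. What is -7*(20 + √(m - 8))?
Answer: -140 - 7*I*√10 ≈ -140.0 - 22.136*I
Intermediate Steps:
-7*(20 + √(m - 8)) = -7*(20 + √(-2 - 8)) = -7*(20 + √(-10)) = -7*(20 + I*√10) = -140 - 7*I*√10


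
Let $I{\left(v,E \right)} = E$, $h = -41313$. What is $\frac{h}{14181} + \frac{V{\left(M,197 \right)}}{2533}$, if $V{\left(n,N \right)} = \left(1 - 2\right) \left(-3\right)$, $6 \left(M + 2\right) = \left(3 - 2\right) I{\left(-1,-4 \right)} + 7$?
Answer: $- \frac{34867762}{11973491} \approx -2.9121$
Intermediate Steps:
$M = - \frac{3}{2}$ ($M = -2 + \frac{\left(3 - 2\right) \left(-4\right) + 7}{6} = -2 + \frac{1 \left(-4\right) + 7}{6} = -2 + \frac{-4 + 7}{6} = -2 + \frac{1}{6} \cdot 3 = -2 + \frac{1}{2} = - \frac{3}{2} \approx -1.5$)
$V{\left(n,N \right)} = 3$ ($V{\left(n,N \right)} = \left(-1\right) \left(-3\right) = 3$)
$\frac{h}{14181} + \frac{V{\left(M,197 \right)}}{2533} = - \frac{41313}{14181} + \frac{3}{2533} = \left(-41313\right) \frac{1}{14181} + 3 \cdot \frac{1}{2533} = - \frac{13771}{4727} + \frac{3}{2533} = - \frac{34867762}{11973491}$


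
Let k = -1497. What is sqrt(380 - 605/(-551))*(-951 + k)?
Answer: -2448*sqrt(115701735)/551 ≈ -47789.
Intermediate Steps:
sqrt(380 - 605/(-551))*(-951 + k) = sqrt(380 - 605/(-551))*(-951 - 1497) = sqrt(380 - 605*(-1/551))*(-2448) = sqrt(380 + 605/551)*(-2448) = sqrt(209985/551)*(-2448) = (sqrt(115701735)/551)*(-2448) = -2448*sqrt(115701735)/551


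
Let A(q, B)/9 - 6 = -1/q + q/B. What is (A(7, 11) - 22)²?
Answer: 7873636/5929 ≈ 1328.0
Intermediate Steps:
A(q, B) = 54 - 9/q + 9*q/B (A(q, B) = 54 + 9*(-1/q + q/B) = 54 + (-9/q + 9*q/B) = 54 - 9/q + 9*q/B)
(A(7, 11) - 22)² = ((54 - 9/7 + 9*7/11) - 22)² = ((54 - 9*⅐ + 9*7*(1/11)) - 22)² = ((54 - 9/7 + 63/11) - 22)² = (4500/77 - 22)² = (2806/77)² = 7873636/5929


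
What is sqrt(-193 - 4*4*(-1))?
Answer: I*sqrt(177) ≈ 13.304*I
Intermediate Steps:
sqrt(-193 - 4*4*(-1)) = sqrt(-193 - 16*(-1)) = sqrt(-193 + 16) = sqrt(-177) = I*sqrt(177)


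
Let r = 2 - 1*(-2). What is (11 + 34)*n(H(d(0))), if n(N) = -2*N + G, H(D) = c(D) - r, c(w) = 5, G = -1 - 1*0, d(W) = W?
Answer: -135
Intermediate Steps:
G = -1 (G = -1 + 0 = -1)
r = 4 (r = 2 + 2 = 4)
H(D) = 1 (H(D) = 5 - 1*4 = 5 - 4 = 1)
n(N) = -1 - 2*N (n(N) = -2*N - 1 = -1 - 2*N)
(11 + 34)*n(H(d(0))) = (11 + 34)*(-1 - 2*1) = 45*(-1 - 2) = 45*(-3) = -135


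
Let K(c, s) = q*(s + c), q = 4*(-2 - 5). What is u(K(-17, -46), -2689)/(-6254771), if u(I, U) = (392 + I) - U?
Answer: -4845/6254771 ≈ -0.00077461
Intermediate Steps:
q = -28 (q = 4*(-7) = -28)
K(c, s) = -28*c - 28*s (K(c, s) = -28*(s + c) = -28*(c + s) = -28*c - 28*s)
u(I, U) = 392 + I - U
u(K(-17, -46), -2689)/(-6254771) = (392 + (-28*(-17) - 28*(-46)) - 1*(-2689))/(-6254771) = (392 + (476 + 1288) + 2689)*(-1/6254771) = (392 + 1764 + 2689)*(-1/6254771) = 4845*(-1/6254771) = -4845/6254771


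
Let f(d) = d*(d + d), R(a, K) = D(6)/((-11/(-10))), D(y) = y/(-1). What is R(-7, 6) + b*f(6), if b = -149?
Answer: -118068/11 ≈ -10733.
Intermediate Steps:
D(y) = -y (D(y) = y*(-1) = -y)
R(a, K) = -60/11 (R(a, K) = (-1*6)/((-11/(-10))) = -6/((-11*(-1)/10)) = -6/((-1*(-11/10))) = -6/11/10 = -6*10/11 = -60/11)
f(d) = 2*d² (f(d) = d*(2*d) = 2*d²)
R(-7, 6) + b*f(6) = -60/11 - 298*6² = -60/11 - 298*36 = -60/11 - 149*72 = -60/11 - 10728 = -118068/11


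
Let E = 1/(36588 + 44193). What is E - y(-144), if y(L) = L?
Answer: 11632465/80781 ≈ 144.00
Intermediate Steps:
E = 1/80781 ≈ 1.2379e-5
E - y(-144) = 1/80781 - 1*(-144) = 1/80781 + 144 = 11632465/80781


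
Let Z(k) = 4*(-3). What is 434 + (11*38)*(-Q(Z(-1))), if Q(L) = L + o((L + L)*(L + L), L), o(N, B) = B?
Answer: 10466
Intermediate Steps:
Z(k) = -12
Q(L) = 2*L (Q(L) = L + L = 2*L)
434 + (11*38)*(-Q(Z(-1))) = 434 + (11*38)*(-2*(-12)) = 434 + 418*(-1*(-24)) = 434 + 418*24 = 434 + 10032 = 10466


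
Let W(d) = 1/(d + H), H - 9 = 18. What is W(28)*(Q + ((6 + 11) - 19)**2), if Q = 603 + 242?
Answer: 849/55 ≈ 15.436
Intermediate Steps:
H = 27 (H = 9 + 18 = 27)
Q = 845
W(d) = 1/(27 + d) (W(d) = 1/(d + 27) = 1/(27 + d))
W(28)*(Q + ((6 + 11) - 19)**2) = (845 + ((6 + 11) - 19)**2)/(27 + 28) = (845 + (17 - 19)**2)/55 = (845 + (-2)**2)/55 = (845 + 4)/55 = (1/55)*849 = 849/55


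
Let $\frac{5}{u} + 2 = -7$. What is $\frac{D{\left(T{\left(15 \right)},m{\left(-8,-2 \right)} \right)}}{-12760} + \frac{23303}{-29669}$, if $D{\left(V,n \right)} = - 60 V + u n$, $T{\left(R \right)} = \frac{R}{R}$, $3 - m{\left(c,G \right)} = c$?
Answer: $- \frac{531692693}{681437592} \approx -0.78025$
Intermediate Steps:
$m{\left(c,G \right)} = 3 - c$
$u = - \frac{5}{9}$ ($u = \frac{5}{-2 - 7} = \frac{5}{-9} = 5 \left(- \frac{1}{9}\right) = - \frac{5}{9} \approx -0.55556$)
$T{\left(R \right)} = 1$
$D{\left(V,n \right)} = - 60 V - \frac{5 n}{9}$
$\frac{D{\left(T{\left(15 \right)},m{\left(-8,-2 \right)} \right)}}{-12760} + \frac{23303}{-29669} = \frac{\left(-60\right) 1 - \frac{5 \left(3 - -8\right)}{9}}{-12760} + \frac{23303}{-29669} = \left(-60 - \frac{5 \left(3 + 8\right)}{9}\right) \left(- \frac{1}{12760}\right) + 23303 \left(- \frac{1}{29669}\right) = \left(-60 - \frac{55}{9}\right) \left(- \frac{1}{12760}\right) - \frac{23303}{29669} = \left(- \frac{595}{9}\right) \left(- \frac{1}{12760}\right) - \frac{23303}{29669} = \frac{119}{22968} - \frac{23303}{29669} = - \frac{531692693}{681437592}$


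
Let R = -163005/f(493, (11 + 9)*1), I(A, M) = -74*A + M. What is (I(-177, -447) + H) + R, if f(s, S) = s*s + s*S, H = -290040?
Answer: -23384779202/84303 ≈ -2.7739e+5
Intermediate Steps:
f(s, S) = s² + S*s
I(A, M) = M - 74*A
R = -54335/84303 (R = -163005*1/(493*((11 + 9)*1 + 493)) = -163005*1/(493*(20*1 + 493)) = -163005*1/(493*(20 + 493)) = -163005/(493*513) = -163005/252909 = -163005*1/252909 = -54335/84303 ≈ -0.64452)
(I(-177, -447) + H) + R = ((-447 - 74*(-177)) - 290040) - 54335/84303 = ((-447 + 13098) - 290040) - 54335/84303 = (12651 - 290040) - 54335/84303 = -277389 - 54335/84303 = -23384779202/84303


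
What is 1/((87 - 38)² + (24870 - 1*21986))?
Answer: 1/5285 ≈ 0.00018921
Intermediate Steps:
1/((87 - 38)² + (24870 - 1*21986)) = 1/(49² + (24870 - 21986)) = 1/(2401 + 2884) = 1/5285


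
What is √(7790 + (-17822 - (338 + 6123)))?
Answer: I*√16493 ≈ 128.43*I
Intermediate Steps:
√(7790 + (-17822 - (338 + 6123))) = √(7790 + (-17822 - 1*6461)) = √(7790 + (-17822 - 6461)) = √(7790 - 24283) = √(-16493) = I*√16493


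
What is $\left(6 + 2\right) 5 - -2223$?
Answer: $2263$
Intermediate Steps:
$\left(6 + 2\right) 5 - -2223 = 8 \cdot 5 + 2223 = 40 + 2223 = 2263$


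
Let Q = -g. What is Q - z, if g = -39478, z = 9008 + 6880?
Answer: 23590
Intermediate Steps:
z = 15888
Q = 39478 (Q = -1*(-39478) = 39478)
Q - z = 39478 - 1*15888 = 39478 - 15888 = 23590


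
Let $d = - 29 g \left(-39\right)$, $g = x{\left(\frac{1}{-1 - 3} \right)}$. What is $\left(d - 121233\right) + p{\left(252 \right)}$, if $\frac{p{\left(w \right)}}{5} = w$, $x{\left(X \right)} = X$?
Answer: $- \frac{481023}{4} \approx -1.2026 \cdot 10^{5}$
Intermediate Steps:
$p{\left(w \right)} = 5 w$
$g = - \frac{1}{4}$ ($g = \frac{1}{-1 - 3} = \frac{1}{-4} = - \frac{1}{4} \approx -0.25$)
$d = - \frac{1131}{4}$ ($d = \left(-29\right) \left(- \frac{1}{4}\right) \left(-39\right) = \frac{29}{4} \left(-39\right) = - \frac{1131}{4} \approx -282.75$)
$\left(d - 121233\right) + p{\left(252 \right)} = \left(- \frac{1131}{4} - 121233\right) + 5 \cdot 252 = - \frac{486063}{4} + 1260 = - \frac{481023}{4}$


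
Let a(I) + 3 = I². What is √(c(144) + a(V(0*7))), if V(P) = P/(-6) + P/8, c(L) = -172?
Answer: 5*I*√7 ≈ 13.229*I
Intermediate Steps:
V(P) = -P/24 (V(P) = P*(-⅙) + P*(⅛) = -P/6 + P/8 = -P/24)
a(I) = -3 + I²
√(c(144) + a(V(0*7))) = √(-172 + (-3 + (-0*7)²)) = √(-172 + (-3 + (-1/24*0)²)) = √(-172 + (-3 + 0²)) = √(-172 + (-3 + 0)) = √(-172 - 3) = √(-175) = 5*I*√7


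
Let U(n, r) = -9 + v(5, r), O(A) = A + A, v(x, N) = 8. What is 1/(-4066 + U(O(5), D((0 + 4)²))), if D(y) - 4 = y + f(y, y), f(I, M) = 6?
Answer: -1/4067 ≈ -0.00024588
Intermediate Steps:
O(A) = 2*A
D(y) = 10 + y (D(y) = 4 + (y + 6) = 4 + (6 + y) = 10 + y)
U(n, r) = -1 (U(n, r) = -9 + 8 = -1)
1/(-4066 + U(O(5), D((0 + 4)²))) = 1/(-4066 - 1) = 1/(-4067) = -1/4067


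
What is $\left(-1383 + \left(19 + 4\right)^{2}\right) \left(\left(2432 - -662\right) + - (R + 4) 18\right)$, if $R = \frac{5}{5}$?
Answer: $-2565416$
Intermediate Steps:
$R = 1$ ($R = 5 \cdot \frac{1}{5} = 1$)
$\left(-1383 + \left(19 + 4\right)^{2}\right) \left(\left(2432 - -662\right) + - (R + 4) 18\right) = \left(-1383 + \left(19 + 4\right)^{2}\right) \left(\left(2432 - -662\right) + - (1 + 4) 18\right) = \left(-1383 + 23^{2}\right) \left(\left(2432 + 662\right) + \left(-1\right) 5 \cdot 18\right) = \left(-1383 + 529\right) \left(3094 - 90\right) = - 854 \left(3094 - 90\right) = \left(-854\right) 3004 = -2565416$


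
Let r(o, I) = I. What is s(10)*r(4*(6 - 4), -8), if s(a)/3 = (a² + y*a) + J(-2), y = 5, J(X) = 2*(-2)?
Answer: -3504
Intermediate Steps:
J(X) = -4
s(a) = -12 + 3*a² + 15*a (s(a) = 3*((a² + 5*a) - 4) = 3*(-4 + a² + 5*a) = -12 + 3*a² + 15*a)
s(10)*r(4*(6 - 4), -8) = (-12 + 3*10² + 15*10)*(-8) = (-12 + 3*100 + 150)*(-8) = (-12 + 300 + 150)*(-8) = 438*(-8) = -3504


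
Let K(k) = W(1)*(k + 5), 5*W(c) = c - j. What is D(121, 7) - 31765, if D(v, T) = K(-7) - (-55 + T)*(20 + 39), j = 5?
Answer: -144657/5 ≈ -28931.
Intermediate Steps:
W(c) = -1 + c/5 (W(c) = (c - 1*5)/5 = (c - 5)/5 = (-5 + c)/5 = -1 + c/5)
K(k) = -4 - 4*k/5 (K(k) = (-1 + (⅕)*1)*(k + 5) = (-1 + ⅕)*(5 + k) = -4*(5 + k)/5 = -4 - 4*k/5)
D(v, T) = 16233/5 - 59*T (D(v, T) = (-4 - ⅘*(-7)) - (-55 + T)*(20 + 39) = (-4 + 28/5) - (-55 + T)*59 = 8/5 - (-3245 + 59*T) = 8/5 + (3245 - 59*T) = 16233/5 - 59*T)
D(121, 7) - 31765 = (16233/5 - 59*7) - 31765 = (16233/5 - 413) - 31765 = 14168/5 - 31765 = -144657/5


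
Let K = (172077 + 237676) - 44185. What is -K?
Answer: -365568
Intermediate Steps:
K = 365568 (K = 409753 - 44185 = 365568)
-K = -1*365568 = -365568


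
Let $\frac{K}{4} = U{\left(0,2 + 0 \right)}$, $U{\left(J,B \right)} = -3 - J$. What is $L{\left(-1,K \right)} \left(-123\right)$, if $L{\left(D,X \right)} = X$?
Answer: $1476$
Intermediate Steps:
$K = -12$ ($K = 4 \left(-3 - 0\right) = 4 \left(-3 + 0\right) = 4 \left(-3\right) = -12$)
$L{\left(-1,K \right)} \left(-123\right) = \left(-12\right) \left(-123\right) = 1476$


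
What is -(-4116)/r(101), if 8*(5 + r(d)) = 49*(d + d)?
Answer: 5488/1643 ≈ 3.3402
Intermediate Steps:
r(d) = -5 + 49*d/4 (r(d) = -5 + (49*(d + d))/8 = -5 + (49*(2*d))/8 = -5 + (98*d)/8 = -5 + 49*d/4)
-(-4116)/r(101) = -(-4116)/(-5 + (49/4)*101) = -(-4116)/(-5 + 4949/4) = -(-4116)/4929/4 = -(-4116)*4/4929 = -1*(-5488/1643) = 5488/1643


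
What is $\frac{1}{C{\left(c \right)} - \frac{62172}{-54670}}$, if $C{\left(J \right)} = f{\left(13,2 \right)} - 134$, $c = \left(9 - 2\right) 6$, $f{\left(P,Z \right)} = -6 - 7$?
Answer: $- \frac{2485}{362469} \approx -0.0068558$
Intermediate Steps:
$f{\left(P,Z \right)} = -13$ ($f{\left(P,Z \right)} = -6 - 7 = -13$)
$c = 42$ ($c = 7 \cdot 6 = 42$)
$C{\left(J \right)} = -147$ ($C{\left(J \right)} = -13 - 134 = -147$)
$\frac{1}{C{\left(c \right)} - \frac{62172}{-54670}} = \frac{1}{-147 - \frac{62172}{-54670}} = \frac{1}{-147 - - \frac{2826}{2485}} = \frac{1}{-147 + \frac{2826}{2485}} = \frac{1}{- \frac{362469}{2485}} = - \frac{2485}{362469}$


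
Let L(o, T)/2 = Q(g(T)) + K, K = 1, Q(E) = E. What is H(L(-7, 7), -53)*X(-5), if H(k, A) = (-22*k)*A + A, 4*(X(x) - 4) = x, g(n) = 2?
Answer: 76373/4 ≈ 19093.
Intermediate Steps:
L(o, T) = 6 (L(o, T) = 2*(2 + 1) = 2*3 = 6)
X(x) = 4 + x/4
H(k, A) = A - 22*A*k (H(k, A) = -22*A*k + A = A - 22*A*k)
H(L(-7, 7), -53)*X(-5) = (-53*(1 - 22*6))*(4 + (¼)*(-5)) = (-53*(1 - 132))*(4 - 5/4) = -53*(-131)*(11/4) = 6943*(11/4) = 76373/4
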